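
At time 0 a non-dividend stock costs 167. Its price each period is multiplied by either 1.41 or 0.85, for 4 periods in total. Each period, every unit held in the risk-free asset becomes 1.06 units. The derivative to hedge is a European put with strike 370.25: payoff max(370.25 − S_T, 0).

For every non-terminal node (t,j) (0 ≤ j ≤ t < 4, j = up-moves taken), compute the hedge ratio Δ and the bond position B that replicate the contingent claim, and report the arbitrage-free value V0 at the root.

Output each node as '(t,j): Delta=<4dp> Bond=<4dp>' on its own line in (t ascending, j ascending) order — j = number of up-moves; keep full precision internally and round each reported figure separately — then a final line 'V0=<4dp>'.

Since d<R<u, set p* = (R−d)/(u−d) = 0.3750; price each node as the discounted p*-expectation of its children.
At expiry t=4: V(4,0)=283.0750, V(4,1)=225.6420, V(4,2)=130.3708, V(4,3)=0.0000, V(4,4)=0.0000
(3,0): S=102.5589. Δ = (V_up−V_dn)/(S_up−S_dn) = (225.6420−283.0750)/(144.6080−87.1750) = -1.0000. V = [p*·225.6420 + (1−p*)·283.0750]/1.06 = 246.7336. B = V − Δ·S = 349.2925.
(3,1): S=170.1271. Δ = (V_up−V_dn)/(S_up−S_dn) = (130.3708−225.6420)/(239.8792−144.6080) = -1.0000. V = [p*·130.3708 + (1−p*)·225.6420]/1.06 = 179.1654. B = V − Δ·S = 349.2925.
(3,2): S=282.2108. Δ = (V_up−V_dn)/(S_up−S_dn) = (0.0000−130.3708)/(397.9172−239.8792) = -0.8249. V = [p*·0.0000 + (1−p*)·130.3708]/1.06 = 76.8696. B = V − Δ·S = 309.6746.
(3,3): S=468.1379. Δ = (V_up−V_dn)/(S_up−S_dn) = (0.0000−0.0000)/(660.0744−397.9172) = 0.0000. V = [p*·0.0000 + (1−p*)·0.0000]/1.06 = 0.0000. B = V − Δ·S = 0.0000.
(2,0): S=120.6575. Δ = (V_up−V_dn)/(S_up−S_dn) = (179.1654−246.7336)/(170.1271−102.5589) = -1.0000. V = [p*·179.1654 + (1−p*)·246.7336]/1.06 = 208.8637. B = V − Δ·S = 329.5212.
(2,1): S=200.1495. Δ = (V_up−V_dn)/(S_up−S_dn) = (76.8696−179.1654)/(282.2108−170.1271) = -0.9127. V = [p*·76.8696 + (1−p*)·179.1654]/1.06 = 132.8344. B = V − Δ·S = 315.5054.
(2,2): S=332.0127. Δ = (V_up−V_dn)/(S_up−S_dn) = (0.0000−76.8696)/(468.1379−282.2108) = -0.4134. V = [p*·0.0000 + (1−p*)·76.8696]/1.06 = 45.3241. B = V − Δ·S = 182.5912.
(1,0): S=141.9500. Δ = (V_up−V_dn)/(S_up−S_dn) = (132.8344−208.8637)/(200.1495−120.6575) = -0.9564. V = [p*·132.8344 + (1−p*)·208.8637]/1.06 = 170.1441. B = V − Δ·S = 305.9106.
(1,1): S=235.4700. Δ = (V_up−V_dn)/(S_up−S_dn) = (45.3241−132.8344)/(332.0127−200.1495) = -0.6636. V = [p*·45.3241 + (1−p*)·132.8344]/1.06 = 94.3566. B = V − Δ·S = 250.6251.
(0,0): S=167.0000. Δ = (V_up−V_dn)/(S_up−S_dn) = (94.3566−170.1441)/(235.4700−141.9500) = -0.8104. V = [p*·94.3566 + (1−p*)·170.1441]/1.06 = 133.7017. B = V − Δ·S = 269.0364.
Each (Δ,B) replicates both successor values, so the strategy is self-financing and V0 is arbitrage-free.

(0,0): Delta=-0.8104 Bond=269.0364
(1,0): Delta=-0.9564 Bond=305.9106
(1,1): Delta=-0.6636 Bond=250.6251
(2,0): Delta=-1.0000 Bond=329.5212
(2,1): Delta=-0.9127 Bond=315.5054
(2,2): Delta=-0.4134 Bond=182.5912
(3,0): Delta=-1.0000 Bond=349.2925
(3,1): Delta=-1.0000 Bond=349.2925
(3,2): Delta=-0.8249 Bond=309.6746
(3,3): Delta=0.0000 Bond=0.0000
V0=133.7017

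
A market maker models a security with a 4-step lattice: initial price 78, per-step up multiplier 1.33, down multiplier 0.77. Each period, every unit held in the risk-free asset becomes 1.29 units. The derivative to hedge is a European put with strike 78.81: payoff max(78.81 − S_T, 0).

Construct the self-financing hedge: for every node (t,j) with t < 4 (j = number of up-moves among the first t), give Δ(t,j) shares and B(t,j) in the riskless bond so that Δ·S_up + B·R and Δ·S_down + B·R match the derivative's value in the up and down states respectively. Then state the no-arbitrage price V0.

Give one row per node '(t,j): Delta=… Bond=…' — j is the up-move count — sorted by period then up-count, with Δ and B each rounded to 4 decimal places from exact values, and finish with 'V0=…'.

Under the risk-neutral measure, an up-move has probability p* = (R−d)/(u−d) = 0.9286 and values discount at R = 1.29.
Payoff layer (t=4): V(4,0)=51.3906, V(4,1)=31.4493, V(4,2)=0.0000, V(4,3)=0.0000, V(4,4)=0.0000
(3,0): S=35.6096. Δ = (V_up−V_dn)/(S_up−S_dn) = (31.4493−51.3906)/(47.3607−27.4194) = -1.0000. V = [p*·31.4493 + (1−p*)·51.3906]/1.29 = 25.4834. B = V − Δ·S = 61.0930.
(3,1): S=61.5074. Δ = (V_up−V_dn)/(S_up−S_dn) = (0.0000−31.4493)/(81.8049−47.3607) = -0.9131. V = [p*·0.0000 + (1−p*)·31.4493]/1.29 = 1.7414. B = V − Δ·S = 57.9008.
(3,2): S=106.2401. Δ = (V_up−V_dn)/(S_up−S_dn) = (0.0000−0.0000)/(141.2994−81.8049) = 0.0000. V = [p*·0.0000 + (1−p*)·0.0000]/1.29 = 0.0000. B = V − Δ·S = 0.0000.
(3,3): S=183.5057. Δ = (V_up−V_dn)/(S_up−S_dn) = (0.0000−0.0000)/(244.0626−141.2994) = 0.0000. V = [p*·0.0000 + (1−p*)·0.0000]/1.29 = 0.0000. B = V − Δ·S = 0.0000.
(2,0): S=46.2462. Δ = (V_up−V_dn)/(S_up−S_dn) = (1.7414−25.4834)/(61.5074−35.6096) = -0.9168. V = [p*·1.7414 + (1−p*)·25.4834]/1.29 = 2.6645. B = V − Δ·S = 45.0611.
(2,1): S=79.8798. Δ = (V_up−V_dn)/(S_up−S_dn) = (0.0000−1.7414)/(106.2401−61.5074) = -0.0389. V = [p*·0.0000 + (1−p*)·1.7414]/1.29 = 0.0964. B = V − Δ·S = 3.2060.
(2,2): S=137.9742. Δ = (V_up−V_dn)/(S_up−S_dn) = (0.0000−0.0000)/(183.5057−106.2401) = 0.0000. V = [p*·0.0000 + (1−p*)·0.0000]/1.29 = 0.0000. B = V − Δ·S = 0.0000.
(1,0): S=60.0600. Δ = (V_up−V_dn)/(S_up−S_dn) = (0.0964−2.6645)/(79.8798−46.2462) = -0.0764. V = [p*·0.0964 + (1−p*)·2.6645]/1.29 = 0.2169. B = V − Δ·S = 4.8028.
(1,1): S=103.7400. Δ = (V_up−V_dn)/(S_up−S_dn) = (0.0000−0.0964)/(137.9742−79.8798) = -0.0017. V = [p*·0.0000 + (1−p*)·0.0964]/1.29 = 0.0053. B = V − Δ·S = 0.1775.
(0,0): S=78.0000. Δ = (V_up−V_dn)/(S_up−S_dn) = (0.0053−0.2169)/(103.7400−60.0600) = -0.0048. V = [p*·0.0053 + (1−p*)·0.2169]/1.29 = 0.0159. B = V − Δ·S = 0.3937.
The time-0 hedge costs 0.0159, which is the no-arbitrage price.

(0,0): Delta=-0.0048 Bond=0.3937
(1,0): Delta=-0.0764 Bond=4.8028
(1,1): Delta=-0.0017 Bond=0.1775
(2,0): Delta=-0.9168 Bond=45.0611
(2,1): Delta=-0.0389 Bond=3.2060
(2,2): Delta=0.0000 Bond=0.0000
(3,0): Delta=-1.0000 Bond=61.0930
(3,1): Delta=-0.9131 Bond=57.9008
(3,2): Delta=0.0000 Bond=0.0000
(3,3): Delta=0.0000 Bond=0.0000
V0=0.0159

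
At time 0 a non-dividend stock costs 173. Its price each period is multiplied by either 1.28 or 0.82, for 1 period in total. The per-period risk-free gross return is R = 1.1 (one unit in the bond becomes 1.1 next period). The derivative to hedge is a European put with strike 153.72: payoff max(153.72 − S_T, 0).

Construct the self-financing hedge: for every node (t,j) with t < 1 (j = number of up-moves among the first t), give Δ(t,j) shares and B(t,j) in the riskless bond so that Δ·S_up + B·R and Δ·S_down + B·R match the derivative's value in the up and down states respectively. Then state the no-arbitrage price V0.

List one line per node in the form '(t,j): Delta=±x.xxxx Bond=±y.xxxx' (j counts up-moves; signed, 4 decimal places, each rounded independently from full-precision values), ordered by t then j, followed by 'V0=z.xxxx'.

The replicating-portfolio and risk-neutral prices coincide; use p* = (1.1−0.82)/(1.28−0.82) = 0.6087 for the latter.
At expiry t=1: V(1,0)=11.8600, V(1,1)=0.0000
  t=0,j=0: stock 173.0000 → up 221.4400 (V=0.0000), down 141.8600 (V=11.8600). Price 4.2190; hedge Δ=-0.1490, bond B=30.0016.
Check: Δ(0,0)·S0 + B(0,0) = 4.2190 = V0.

(0,0): Delta=-0.1490 Bond=30.0016
V0=4.2190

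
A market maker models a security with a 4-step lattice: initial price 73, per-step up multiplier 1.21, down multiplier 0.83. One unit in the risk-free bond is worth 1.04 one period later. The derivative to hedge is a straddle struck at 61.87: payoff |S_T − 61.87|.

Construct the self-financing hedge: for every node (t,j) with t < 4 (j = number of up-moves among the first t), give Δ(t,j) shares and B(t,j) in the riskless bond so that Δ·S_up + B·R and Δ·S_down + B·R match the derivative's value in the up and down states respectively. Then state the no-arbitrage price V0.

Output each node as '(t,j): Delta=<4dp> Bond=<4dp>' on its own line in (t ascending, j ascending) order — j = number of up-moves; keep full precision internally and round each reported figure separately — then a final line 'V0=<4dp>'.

(0,0): Delta=0.6673 Bond=-22.8895
(1,0): Delta=0.2938 Bond=-1.1737
(1,1): Delta=0.8747 Bond=-42.1258
(2,0): Delta=-0.3460 Bond=30.9559
(2,1): Delta=0.6491 Bond=-27.2684
(2,2): Delta=1.0000 Bond=-57.2023
(3,0): Delta=-1.0000 Bond=59.4904
(3,1): Delta=0.0171 Bond=10.0972
(3,2): Delta=1.0000 Bond=-59.4904
(3,3): Delta=1.0000 Bond=-59.4904
V0=25.8229

The replicating-portfolio and risk-neutral prices coincide; use p* = (1.04−0.83)/(1.21−0.83) = 0.5526 for the latter.
Terminal values V(4,·): V(4,0)=27.2254, V(4,1)=11.3641, V(4,2)=11.7591, V(4,3)=45.4689, V(4,4)=94.6120
  t=3,j=0: stock 41.7405 → up 50.5059 (V=11.3641), down 34.6446 (V=27.2254). Price 17.7499; hedge Δ=-1.0000, bond B=59.4904.
  t=3,j=1: stock 60.8505 → up 73.6291 (V=11.7591), down 50.5059 (V=11.3641). Price 11.1369; hedge Δ=0.0171, bond B=10.0972.
  t=3,j=2: stock 88.7098 → up 107.3389 (V=45.4689), down 73.6291 (V=11.7591). Price 29.2194; hedge Δ=1.0000, bond B=-59.4904.
  t=3,j=3: stock 129.3240 → up 156.4820 (V=94.6120), down 107.3389 (V=45.4689). Price 69.8336; hedge Δ=1.0000, bond B=-59.4904.
  t=2,j=0: stock 50.2897 → up 60.8505 (V=11.1369), down 41.7405 (V=17.7499). Price 13.5532; hedge Δ=-0.3460, bond B=30.9559.
  t=2,j=1: stock 73.3139 → up 88.7098 (V=29.2194), down 60.8505 (V=11.1369). Price 20.3172; hedge Δ=0.6491, bond B=-27.2684.
  t=2,j=2: stock 106.8793 → up 129.3240 (V=69.8336), down 88.7098 (V=29.2194). Price 49.6770; hedge Δ=1.0000, bond B=-57.2023.
  t=1,j=0: stock 60.5900 → up 73.3139 (V=20.3172), down 50.2897 (V=13.5532). Price 16.6262; hedge Δ=0.2938, bond B=-1.1737.
  t=1,j=1: stock 88.3300 → up 106.8793 (V=49.6770), down 73.3139 (V=20.3172). Price 35.1369; hedge Δ=0.8747, bond B=-42.1258.
  t=0,j=0: stock 73.0000 → up 88.3300 (V=35.1369), down 60.5900 (V=16.6262). Price 25.8229; hedge Δ=0.6673, bond B=-22.8895.
The time-0 hedge costs 25.8229, which is the no-arbitrage price.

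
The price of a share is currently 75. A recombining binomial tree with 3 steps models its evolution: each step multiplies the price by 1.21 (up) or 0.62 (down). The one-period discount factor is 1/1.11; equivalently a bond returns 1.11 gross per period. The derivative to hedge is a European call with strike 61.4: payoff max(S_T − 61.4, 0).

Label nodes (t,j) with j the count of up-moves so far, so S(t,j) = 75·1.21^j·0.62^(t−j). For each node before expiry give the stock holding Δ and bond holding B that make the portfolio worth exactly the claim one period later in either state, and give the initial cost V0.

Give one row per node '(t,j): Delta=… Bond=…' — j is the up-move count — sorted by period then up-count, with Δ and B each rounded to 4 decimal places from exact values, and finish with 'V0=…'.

(0,0): Delta=0.8541 Bond=-32.4113
(1,0): Delta=0.1822 Bond=-4.7321
(1,1): Delta=0.9244 Bond=-42.3530
(2,0): Delta=0.0000 Bond=0.0000
(2,1): Delta=0.2012 Bond=-6.3246
(2,2): Delta=1.0000 Bond=-55.3153
V0=31.6475

The replicating-portfolio and risk-neutral prices coincide; use p* = (1.11−0.62)/(1.21−0.62) = 0.8305 for the latter.
Terminal payoffs: V(3,0)=0.0000, V(3,1)=0.0000, V(3,2)=6.6806, V(3,3)=71.4671
  t=2,j=0: stock 28.8300 → up 34.8843 (V=0.0000), down 17.8746 (V=0.0000). Price 0.0000; hedge Δ=0.0000, bond B=0.0000.
  t=2,j=1: stock 56.2650 → up 68.0807 (V=6.6806), down 34.8843 (V=0.0000). Price 4.9985; hedge Δ=0.2012, bond B=-6.3246.
  t=2,j=2: stock 109.8075 → up 132.8671 (V=71.4671), down 68.0806 (V=6.6806). Price 54.4922; hedge Δ=1.0000, bond B=-55.3153.
  t=1,j=0: stock 46.5000 → up 56.2650 (V=4.9985), down 28.8300 (V=0.0000). Price 3.7399; hedge Δ=0.1822, bond B=-4.7321.
  t=1,j=1: stock 90.7500 → up 109.8075 (V=54.4922), down 56.2650 (V=4.9985). Price 41.5346; hedge Δ=0.9244, bond B=-42.3530.
  t=0,j=0: stock 75.0000 → up 90.7500 (V=41.5346), down 46.5000 (V=3.7399). Price 31.6475; hedge Δ=0.8541, bond B=-32.4113.
Self-financing check: at every node Δ·S+B equals the discounted successor values.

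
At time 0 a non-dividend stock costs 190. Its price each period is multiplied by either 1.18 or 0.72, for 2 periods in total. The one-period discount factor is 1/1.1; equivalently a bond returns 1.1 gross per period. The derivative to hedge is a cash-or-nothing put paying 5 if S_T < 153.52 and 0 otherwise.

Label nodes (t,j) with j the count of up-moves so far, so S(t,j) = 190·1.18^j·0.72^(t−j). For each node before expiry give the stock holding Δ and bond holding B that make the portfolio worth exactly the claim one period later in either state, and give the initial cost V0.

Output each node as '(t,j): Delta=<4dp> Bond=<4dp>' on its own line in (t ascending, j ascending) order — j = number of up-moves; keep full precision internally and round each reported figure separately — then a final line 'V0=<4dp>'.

Under the risk-neutral measure, an up-move has probability p* = (R−d)/(u−d) = 0.8261 and values discount at R = 1.1.
Terminal values V(2,·): V(2,0)=5.0000, V(2,1)=0.0000, V(2,2)=0.0000
  t=1,j=0: stock 136.8000 → up 161.4240 (V=0.0000), down 98.4960 (V=5.0000). Price 0.7905; hedge Δ=-0.0795, bond B=11.6601.
  t=1,j=1: stock 224.2000 → up 264.5560 (V=0.0000), down 161.4240 (V=0.0000). Price 0.0000; hedge Δ=0.0000, bond B=0.0000.
  t=0,j=0: stock 190.0000 → up 224.2000 (V=0.0000), down 136.8000 (V=0.7905). Price 0.1250; hedge Δ=-0.0090, bond B=1.8435.
Self-financing check: at every node Δ·S+B equals the discounted successor values.

(0,0): Delta=-0.0090 Bond=1.8435
(1,0): Delta=-0.0795 Bond=11.6601
(1,1): Delta=0.0000 Bond=0.0000
V0=0.1250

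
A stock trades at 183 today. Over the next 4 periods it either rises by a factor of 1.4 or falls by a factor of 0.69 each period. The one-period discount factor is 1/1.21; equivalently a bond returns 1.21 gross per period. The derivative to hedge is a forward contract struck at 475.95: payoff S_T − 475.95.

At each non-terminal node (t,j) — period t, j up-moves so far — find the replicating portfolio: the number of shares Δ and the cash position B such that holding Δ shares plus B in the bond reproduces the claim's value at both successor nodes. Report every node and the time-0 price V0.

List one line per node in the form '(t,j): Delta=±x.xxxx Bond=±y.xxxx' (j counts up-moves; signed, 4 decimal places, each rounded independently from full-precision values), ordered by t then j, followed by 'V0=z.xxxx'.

(0,0): Delta=1.0000 Bond=-222.0342
(1,0): Delta=1.0000 Bond=-268.6614
(1,1): Delta=1.0000 Bond=-268.6614
(2,0): Delta=1.0000 Bond=-325.0803
(2,1): Delta=1.0000 Bond=-325.0803
(2,2): Delta=1.0000 Bond=-325.0803
(3,0): Delta=1.0000 Bond=-393.3471
(3,1): Delta=1.0000 Bond=-393.3471
(3,2): Delta=1.0000 Bond=-393.3471
(3,3): Delta=1.0000 Bond=-393.3471
V0=-39.0342

Risk-neutral probability p* = (R−d)/(u−d) = (1.21−0.69)/(1.4−0.69) = 0.7324.
Terminal values V(4,·): V(4,0)=-434.4692, V(4,1)=-391.7860, V(4,2)=-305.1825, V(4,3)=-129.4651, V(4,4)=227.0628
Node (3,0) S=60.1171: V=(p*·-391.7860+(1−p*)·-434.4692)/1.21=-333.2300; Δ=(-391.7860−-434.4692)/(84.1640−41.4808)=1.0000; B=V−Δ·S=-393.3471
Node (3,1) S=121.9768: V=(p*·-305.1825+(1−p*)·-391.7860)/1.21=-271.3703; Δ=(-305.1825−-391.7860)/(170.7675−84.1640)=1.0000; B=V−Δ·S=-393.3471
Node (3,2) S=247.4892: V=(p*·-129.4651+(1−p*)·-305.1825)/1.21=-145.8579; Δ=(-129.4651−-305.1825)/(346.4849−170.7675)=1.0000; B=V−Δ·S=-393.3471
Node (3,3) S=502.1520: V=(p*·227.0628+(1−p*)·-129.4651)/1.21=108.8049; Δ=(227.0628−-129.4651)/(703.0128−346.4849)=1.0000; B=V−Δ·S=-393.3471
Node (2,0) S=87.1263: V=(p*·-271.3703+(1−p*)·-333.2300)/1.21=-237.9540; Δ=(-271.3703−-333.2300)/(121.9768−60.1171)=1.0000; B=V−Δ·S=-325.0803
Node (2,1) S=176.7780: V=(p*·-145.8579+(1−p*)·-271.3703)/1.21=-148.3023; Δ=(-145.8579−-271.3703)/(247.4892−121.9768)=1.0000; B=V−Δ·S=-325.0803
Node (2,2) S=358.6800: V=(p*·108.8049+(1−p*)·-145.8579)/1.21=33.5997; Δ=(108.8049−-145.8579)/(502.1520−247.4892)=1.0000; B=V−Δ·S=-325.0803
Node (1,0) S=126.2700: V=(p*·-148.3023+(1−p*)·-237.9540)/1.21=-142.3914; Δ=(-148.3023−-237.9540)/(176.7780−87.1263)=1.0000; B=V−Δ·S=-268.6614
Node (1,1) S=256.2000: V=(p*·33.5997+(1−p*)·-148.3023)/1.21=-12.4614; Δ=(33.5997−-148.3023)/(358.6800−176.7780)=1.0000; B=V−Δ·S=-268.6614
Node (0,0) S=183.0000: V=(p*·-12.4614+(1−p*)·-142.3914)/1.21=-39.0342; Δ=(-12.4614−-142.3914)/(256.2000−126.2700)=1.0000; B=V−Δ·S=-222.0342
Root portfolio cost Δ·183+B reproduces V0=-39.0342.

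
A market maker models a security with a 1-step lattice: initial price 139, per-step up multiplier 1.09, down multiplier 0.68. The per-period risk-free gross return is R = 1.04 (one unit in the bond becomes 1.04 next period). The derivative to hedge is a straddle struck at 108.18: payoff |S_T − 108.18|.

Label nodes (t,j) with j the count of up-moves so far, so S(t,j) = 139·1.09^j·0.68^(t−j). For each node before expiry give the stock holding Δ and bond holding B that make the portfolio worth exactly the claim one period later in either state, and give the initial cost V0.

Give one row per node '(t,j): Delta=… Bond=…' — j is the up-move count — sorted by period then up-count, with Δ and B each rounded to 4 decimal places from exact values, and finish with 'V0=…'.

(0,0): Delta=0.5206 Bond=-34.1815
V0=38.1843

Risk-neutral probability p* = (R−d)/(u−d) = (1.04−0.68)/(1.09−0.68) = 0.8780.
At expiry t=1: V(1,0)=13.6600, V(1,1)=43.3300
Node (0,0) S=139.0000: V=(p*·43.3300+(1−p*)·13.6600)/1.04=38.1843; Δ=(43.3300−13.6600)/(151.5100−94.5200)=0.5206; B=V−Δ·S=-34.1815
Check: Δ(0,0)·S0 + B(0,0) = 38.1843 = V0.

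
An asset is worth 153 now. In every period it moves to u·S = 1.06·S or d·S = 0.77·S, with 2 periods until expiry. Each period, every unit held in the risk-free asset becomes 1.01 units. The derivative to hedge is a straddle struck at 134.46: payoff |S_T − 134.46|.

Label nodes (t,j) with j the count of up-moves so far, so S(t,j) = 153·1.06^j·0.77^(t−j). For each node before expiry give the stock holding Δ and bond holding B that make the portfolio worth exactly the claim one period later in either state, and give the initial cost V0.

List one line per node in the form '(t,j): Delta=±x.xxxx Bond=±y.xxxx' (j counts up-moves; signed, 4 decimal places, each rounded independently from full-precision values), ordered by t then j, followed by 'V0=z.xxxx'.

The replicating-portfolio and risk-neutral prices coincide; use p* = (1.01−0.77)/(1.06−0.77) = 0.8276 for the latter.
Terminal values V(2,·): V(2,0)=43.7463, V(2,1)=9.5814, V(2,2)=37.4508
Node (1,0) S=117.8100: V=(p*·9.5814+(1−p*)·43.7463)/1.01=15.3187; Δ=(9.5814−43.7463)/(124.8786−90.7137)=-1.0000; B=V−Δ·S=133.1287
Node (1,1) S=162.1800: V=(p*·37.4508+(1−p*)·9.5814)/1.01=32.3225; Δ=(37.4508−9.5814)/(171.9108−124.8786)=0.5926; B=V−Δ·S=-63.7789
Node (0,0) S=153.0000: V=(p*·32.3225+(1−p*)·15.3187)/1.01=29.0998; Δ=(32.3225−15.3187)/(162.1800−117.8100)=0.3832; B=V−Δ·S=-29.5340
Check: Δ(0,0)·S0 + B(0,0) = 29.0998 = V0.

(0,0): Delta=0.3832 Bond=-29.5340
(1,0): Delta=-1.0000 Bond=133.1287
(1,1): Delta=0.5926 Bond=-63.7789
V0=29.0998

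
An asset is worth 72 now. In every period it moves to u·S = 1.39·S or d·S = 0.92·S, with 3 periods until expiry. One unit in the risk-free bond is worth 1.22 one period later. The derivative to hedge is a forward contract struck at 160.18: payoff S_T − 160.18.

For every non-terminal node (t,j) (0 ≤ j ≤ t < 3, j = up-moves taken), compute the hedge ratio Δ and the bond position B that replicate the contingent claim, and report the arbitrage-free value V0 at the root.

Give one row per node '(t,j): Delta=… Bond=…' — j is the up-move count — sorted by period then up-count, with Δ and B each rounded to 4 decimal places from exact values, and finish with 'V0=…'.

No-arbitrage ⇒ martingale measure with p* = (R−d)/(u−d) = 0.6383.
Payoff layer (t=3): V(3,0)=-104.1145, V(3,1)=-75.4723, V(3,2)=-32.1977, V(3,3)=33.1846
Node (2,0) S=60.9408: V=(p*·-75.4723+(1−p*)·-104.1145)/1.22=-70.3543; Δ=(-75.4723−-104.1145)/(84.7077−56.0655)=1.0000; B=V−Δ·S=-131.2951
Node (2,1) S=92.0736: V=(p*·-32.1977+(1−p*)·-75.4723)/1.22=-39.2215; Δ=(-32.1977−-75.4723)/(127.9823−84.7077)=1.0000; B=V−Δ·S=-131.2951
Node (2,2) S=139.1112: V=(p*·33.1846+(1−p*)·-32.1977)/1.22=7.8161; Δ=(33.1846−-32.1977)/(193.3646−127.9823)=1.0000; B=V−Δ·S=-131.2951
Node (1,0) S=66.2400: V=(p*·-39.2215+(1−p*)·-70.3543)/1.22=-41.3789; Δ=(-39.2215−-70.3543)/(92.0736−60.9408)=1.0000; B=V−Δ·S=-107.6189
Node (1,1) S=100.0800: V=(p*·7.8161+(1−p*)·-39.2215)/1.22=-7.5389; Δ=(7.8161−-39.2215)/(139.1112−92.0736)=1.0000; B=V−Δ·S=-107.6189
Node (0,0) S=72.0000: V=(p*·-7.5389+(1−p*)·-41.3789)/1.22=-16.2122; Δ=(-7.5389−-41.3789)/(100.0800−66.2400)=1.0000; B=V−Δ·S=-88.2122
Self-financing check: at every node Δ·S+B equals the discounted successor values.

(0,0): Delta=1.0000 Bond=-88.2122
(1,0): Delta=1.0000 Bond=-107.6189
(1,1): Delta=1.0000 Bond=-107.6189
(2,0): Delta=1.0000 Bond=-131.2951
(2,1): Delta=1.0000 Bond=-131.2951
(2,2): Delta=1.0000 Bond=-131.2951
V0=-16.2122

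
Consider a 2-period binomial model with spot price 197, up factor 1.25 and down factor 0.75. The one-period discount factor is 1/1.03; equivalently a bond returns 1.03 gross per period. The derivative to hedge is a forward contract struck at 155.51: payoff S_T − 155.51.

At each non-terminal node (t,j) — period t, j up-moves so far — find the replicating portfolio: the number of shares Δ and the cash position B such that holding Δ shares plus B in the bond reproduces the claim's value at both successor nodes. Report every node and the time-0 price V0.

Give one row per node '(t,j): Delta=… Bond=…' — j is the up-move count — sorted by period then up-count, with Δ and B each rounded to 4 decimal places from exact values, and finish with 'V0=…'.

(0,0): Delta=1.0000 Bond=-146.5831
(1,0): Delta=1.0000 Bond=-150.9806
(1,1): Delta=1.0000 Bond=-150.9806
V0=50.4169

No-arbitrage ⇒ martingale measure with p* = (R−d)/(u−d) = 0.5600.
Terminal values V(2,·): V(2,0)=-44.6975, V(2,1)=29.1775, V(2,2)=152.3025
  t=1,j=0: stock 147.7500 → up 184.6875 (V=29.1775), down 110.8125 (V=-44.6975). Price -3.2306; hedge Δ=1.0000, bond B=-150.9806.
  t=1,j=1: stock 246.2500 → up 307.8125 (V=152.3025), down 184.6875 (V=29.1775). Price 95.2694; hedge Δ=1.0000, bond B=-150.9806.
  t=0,j=0: stock 197.0000 → up 246.2500 (V=95.2694), down 147.7500 (V=-3.2306). Price 50.4169; hedge Δ=1.0000, bond B=-146.5831.
Each (Δ,B) replicates both successor values, so the strategy is self-financing and V0 is arbitrage-free.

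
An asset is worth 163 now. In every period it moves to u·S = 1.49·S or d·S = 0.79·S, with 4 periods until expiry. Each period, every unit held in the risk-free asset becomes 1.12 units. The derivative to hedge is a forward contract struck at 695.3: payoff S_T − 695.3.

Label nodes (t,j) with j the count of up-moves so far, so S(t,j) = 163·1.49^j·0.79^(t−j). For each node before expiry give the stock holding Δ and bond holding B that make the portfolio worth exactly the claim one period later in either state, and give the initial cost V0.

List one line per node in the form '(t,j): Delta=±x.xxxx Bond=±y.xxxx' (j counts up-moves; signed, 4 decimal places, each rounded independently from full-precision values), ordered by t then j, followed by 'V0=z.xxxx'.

Under the risk-neutral measure, an up-move has probability p* = (R−d)/(u−d) = 0.4714 and values discount at R = 1.12.
Terminal payoffs: V(4,0)=-631.8114, V(4,1)=-575.5556, V(4,2)=-469.4530, V(4,3)=-269.3354, V(4,4)=108.1016
(3,0): S=80.3654. Δ = (V_up−V_dn)/(S_up−S_dn) = (-575.5556−-631.8114)/(119.7444−63.4886) = 1.0000. V = [p*·-575.5556 + (1−p*)·-631.8114]/1.12 = -540.4382. B = V − Δ·S = -620.8036.
(3,1): S=151.5752. Δ = (V_up−V_dn)/(S_up−S_dn) = (-469.4530−-575.5556)/(225.8470−119.7444) = 1.0000. V = [p*·-469.4530 + (1−p*)·-575.5556]/1.12 = -469.2284. B = V − Δ·S = -620.8036.
(3,2): S=285.8823. Δ = (V_up−V_dn)/(S_up−S_dn) = (-269.3354−-469.4530)/(425.9646−225.8470) = 1.0000. V = [p*·-269.3354 + (1−p*)·-469.4530]/1.12 = -334.9213. B = V − Δ·S = -620.8036.
(3,3): S=539.1957. Δ = (V_up−V_dn)/(S_up−S_dn) = (108.1016−-269.3354)/(803.4016−425.9646) = 1.0000. V = [p*·108.1016 + (1−p*)·-269.3354]/1.12 = -81.6079. B = V − Δ·S = -620.8036.
(2,0): S=101.7283. Δ = (V_up−V_dn)/(S_up−S_dn) = (-469.2284−-540.4382)/(151.5752−80.3654) = 1.0000. V = [p*·-469.2284 + (1−p*)·-540.4382]/1.12 = -452.5606. B = V − Δ·S = -554.2889.
(2,1): S=191.8673. Δ = (V_up−V_dn)/(S_up−S_dn) = (-334.9213−-469.2284)/(285.8823−151.5752) = 1.0000. V = [p*·-334.9213 + (1−p*)·-469.2284]/1.12 = -362.4216. B = V − Δ·S = -554.2889.
(2,2): S=361.8763. Δ = (V_up−V_dn)/(S_up−S_dn) = (-81.6079−-334.9213)/(539.1957−285.8823) = 1.0000. V = [p*·-81.6079 + (1−p*)·-334.9213]/1.12 = -192.4126. B = V − Δ·S = -554.2889.
(1,0): S=128.7700. Δ = (V_up−V_dn)/(S_up−S_dn) = (-362.4216−-452.5606)/(191.8673−101.7283) = 1.0000. V = [p*·-362.4216 + (1−p*)·-452.5606]/1.12 = -366.1308. B = V − Δ·S = -494.9008.
(1,1): S=242.8700. Δ = (V_up−V_dn)/(S_up−S_dn) = (-192.4126−-362.4216)/(361.8763−191.8673) = 1.0000. V = [p*·-192.4126 + (1−p*)·-362.4216]/1.12 = -252.0308. B = V − Δ·S = -494.9008.
(0,0): S=163.0000. Δ = (V_up−V_dn)/(S_up−S_dn) = (-252.0308−-366.1308)/(242.8700−128.7700) = 1.0000. V = [p*·-252.0308 + (1−p*)·-366.1308]/1.12 = -278.8757. B = V − Δ·S = -441.8757.
Root portfolio cost Δ·163+B reproduces V0=-278.8757.

(0,0): Delta=1.0000 Bond=-441.8757
(1,0): Delta=1.0000 Bond=-494.9008
(1,1): Delta=1.0000 Bond=-494.9008
(2,0): Delta=1.0000 Bond=-554.2889
(2,1): Delta=1.0000 Bond=-554.2889
(2,2): Delta=1.0000 Bond=-554.2889
(3,0): Delta=1.0000 Bond=-620.8036
(3,1): Delta=1.0000 Bond=-620.8036
(3,2): Delta=1.0000 Bond=-620.8036
(3,3): Delta=1.0000 Bond=-620.8036
V0=-278.8757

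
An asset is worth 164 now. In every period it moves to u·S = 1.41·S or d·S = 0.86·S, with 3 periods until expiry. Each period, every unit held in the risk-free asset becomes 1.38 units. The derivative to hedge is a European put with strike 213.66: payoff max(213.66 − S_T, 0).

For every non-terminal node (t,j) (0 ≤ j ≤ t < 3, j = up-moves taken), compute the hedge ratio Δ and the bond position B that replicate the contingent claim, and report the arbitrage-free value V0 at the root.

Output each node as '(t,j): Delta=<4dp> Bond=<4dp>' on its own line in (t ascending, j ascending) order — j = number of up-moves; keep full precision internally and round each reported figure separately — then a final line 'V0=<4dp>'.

Since d<R<u, set p* = (R−d)/(u−d) = 0.9455; price each node as the discounted p*-expectation of its children.
Terminal payoffs: V(3,0)=109.3468, V(3,1)=42.6349, V(3,2)=0.0000, V(3,3)=0.0000
  t=2,j=0: stock 121.2944 → up 171.0251 (V=42.6349), down 104.3132 (V=109.3468). Price 33.5317; hedge Δ=-1.0000, bond B=154.8261.
  t=2,j=1: stock 198.8664 → up 280.4016 (V=0.0000), down 171.0251 (V=42.6349). Price 1.6852; hedge Δ=-0.3898, bond B=79.2032.
  t=2,j=2: stock 326.0484 → up 459.7282 (V=0.0000), down 280.4016 (V=0.0000). Price 0.0000; hedge Δ=0.0000, bond B=0.0000.
  t=1,j=0: stock 141.0400 → up 198.8664 (V=1.6852), down 121.2944 (V=33.5317). Price 2.4799; hedge Δ=-0.4105, bond B=60.3826.
  t=1,j=1: stock 231.2400 → up 326.0484 (V=0.0000), down 198.8664 (V=1.6852). Price 0.0666; hedge Δ=-0.0133, bond B=3.1306.
  t=0,j=0: stock 164.0000 → up 231.2400 (V=0.0666), down 141.0400 (V=2.4799). Price 0.1437; hedge Δ=-0.0268, bond B=4.5315.
Root portfolio cost Δ·164+B reproduces V0=0.1437.

(0,0): Delta=-0.0268 Bond=4.5315
(1,0): Delta=-0.4105 Bond=60.3826
(1,1): Delta=-0.0133 Bond=3.1306
(2,0): Delta=-1.0000 Bond=154.8261
(2,1): Delta=-0.3898 Bond=79.2032
(2,2): Delta=0.0000 Bond=0.0000
V0=0.1437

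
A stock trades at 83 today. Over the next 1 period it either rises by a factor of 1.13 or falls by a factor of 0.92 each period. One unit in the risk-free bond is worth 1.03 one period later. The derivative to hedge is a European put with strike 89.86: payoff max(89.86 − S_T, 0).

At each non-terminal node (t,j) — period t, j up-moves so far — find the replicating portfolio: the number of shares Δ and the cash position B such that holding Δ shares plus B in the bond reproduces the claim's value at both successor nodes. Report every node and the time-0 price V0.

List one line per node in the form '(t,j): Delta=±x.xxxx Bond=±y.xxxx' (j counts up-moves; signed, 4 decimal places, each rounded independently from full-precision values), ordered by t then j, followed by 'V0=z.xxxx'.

No-arbitrage ⇒ martingale measure with p* = (R−d)/(u−d) = 0.5238.
Payoff layer (t=1): V(1,0)=13.5000, V(1,1)=0.0000
  t=0,j=0: stock 83.0000 → up 93.7900 (V=0.0000), down 76.3600 (V=13.5000). Price 6.2413; hedge Δ=-0.7745, bond B=70.5270.
Root portfolio cost Δ·83+B reproduces V0=6.2413.

(0,0): Delta=-0.7745 Bond=70.5270
V0=6.2413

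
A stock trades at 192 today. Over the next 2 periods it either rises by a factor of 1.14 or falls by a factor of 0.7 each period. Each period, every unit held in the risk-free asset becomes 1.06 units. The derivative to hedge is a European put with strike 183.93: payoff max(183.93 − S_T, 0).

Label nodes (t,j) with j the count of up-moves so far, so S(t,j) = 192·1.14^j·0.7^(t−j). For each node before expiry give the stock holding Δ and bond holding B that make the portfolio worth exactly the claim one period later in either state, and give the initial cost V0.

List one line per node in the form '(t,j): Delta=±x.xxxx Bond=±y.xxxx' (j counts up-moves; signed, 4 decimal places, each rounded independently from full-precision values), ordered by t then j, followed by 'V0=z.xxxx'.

(0,0): Delta=-0.4007 Bond=87.7095
(1,0): Delta=-1.0000 Bond=173.5189
(1,1): Delta=-0.3189 Bond=75.0728
V0=10.7763

No-arbitrage ⇒ martingale measure with p* = (R−d)/(u−d) = 0.8182.
At expiry t=2: V(2,0)=89.8500, V(2,1)=30.7140, V(2,2)=0.0000
Node (1,0) S=134.4000: V=(p*·30.7140+(1−p*)·89.8500)/1.06=39.1189; Δ=(30.7140−89.8500)/(153.2160−94.0800)=-1.0000; B=V−Δ·S=173.5189
Node (1,1) S=218.8800: V=(p*·0.0000+(1−p*)·30.7140)/1.06=5.2683; Δ=(0.0000−30.7140)/(249.5232−153.2160)=-0.3189; B=V−Δ·S=75.0728
Node (0,0) S=192.0000: V=(p*·5.2683+(1−p*)·39.1189)/1.06=10.7763; Δ=(5.2683−39.1189)/(218.8800−134.4000)=-0.4007; B=V−Δ·S=87.7095
The time-0 hedge costs 10.7763, which is the no-arbitrage price.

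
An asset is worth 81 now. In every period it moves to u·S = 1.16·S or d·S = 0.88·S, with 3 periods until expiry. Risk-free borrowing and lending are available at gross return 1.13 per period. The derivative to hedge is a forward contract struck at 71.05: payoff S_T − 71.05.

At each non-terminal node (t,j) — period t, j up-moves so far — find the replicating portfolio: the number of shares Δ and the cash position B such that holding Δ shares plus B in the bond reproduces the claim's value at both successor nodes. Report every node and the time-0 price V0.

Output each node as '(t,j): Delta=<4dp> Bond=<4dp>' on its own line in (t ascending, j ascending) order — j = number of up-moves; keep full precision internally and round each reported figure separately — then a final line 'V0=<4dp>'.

Since d<R<u, set p* = (R−d)/(u−d) = 0.8929; price each node as the discounted p*-expectation of its children.
Terminal payoffs: V(3,0)=-15.8508, V(3,1)=1.7126, V(3,2)=24.8644, V(3,3)=55.3826
Node (2,0) S=62.7264: V=(p*·1.7126+(1−p*)·-15.8508)/1.13=-0.1497; Δ=(1.7126−-15.8508)/(72.7626−55.1992)=1.0000; B=V−Δ·S=-62.8761
Node (2,1) S=82.6848: V=(p*·24.8644+(1−p*)·1.7126)/1.13=19.8087; Δ=(24.8644−1.7126)/(95.9144−72.7626)=1.0000; B=V−Δ·S=-62.8761
Node (2,2) S=108.9936: V=(p*·55.3826+(1−p*)·24.8644)/1.13=46.1175; Δ=(55.3826−24.8644)/(126.4326−95.9144)=1.0000; B=V−Δ·S=-62.8761
Node (1,0) S=71.2800: V=(p*·19.8087+(1−p*)·-0.1497)/1.13=15.6374; Δ=(19.8087−-0.1497)/(82.6848−62.7264)=1.0000; B=V−Δ·S=-55.6426
Node (1,1) S=93.9600: V=(p*·46.1175+(1−p*)·19.8087)/1.13=38.3174; Δ=(46.1175−19.8087)/(108.9936−82.6848)=1.0000; B=V−Δ·S=-55.6426
Node (0,0) S=81.0000: V=(p*·38.3174+(1−p*)·15.6374)/1.13=31.7588; Δ=(38.3174−15.6374)/(93.9600−71.2800)=1.0000; B=V−Δ·S=-49.2412
Root portfolio cost Δ·81+B reproduces V0=31.7588.

(0,0): Delta=1.0000 Bond=-49.2412
(1,0): Delta=1.0000 Bond=-55.6426
(1,1): Delta=1.0000 Bond=-55.6426
(2,0): Delta=1.0000 Bond=-62.8761
(2,1): Delta=1.0000 Bond=-62.8761
(2,2): Delta=1.0000 Bond=-62.8761
V0=31.7588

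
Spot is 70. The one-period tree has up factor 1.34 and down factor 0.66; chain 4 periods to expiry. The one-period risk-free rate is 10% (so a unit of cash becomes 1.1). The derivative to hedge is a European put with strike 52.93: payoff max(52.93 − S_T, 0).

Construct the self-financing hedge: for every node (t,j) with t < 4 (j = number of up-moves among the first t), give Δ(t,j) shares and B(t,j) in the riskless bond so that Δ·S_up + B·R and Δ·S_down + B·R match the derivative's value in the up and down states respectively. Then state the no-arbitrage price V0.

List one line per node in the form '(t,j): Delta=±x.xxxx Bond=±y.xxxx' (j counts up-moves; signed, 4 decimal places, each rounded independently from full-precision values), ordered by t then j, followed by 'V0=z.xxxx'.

(0,0): Delta=-0.1086 Bond=10.0392
(1,0): Delta=-0.3568 Bond=22.5105
(1,1): Delta=-0.0419 Bond=4.7882
(2,0): Delta=-0.9483 Bond=42.7984
(2,1): Delta=-0.1979 Bond=14.9233
(2,2): Delta=0.0000 Bond=0.0000
(3,0): Delta=-1.0000 Bond=48.1182
(3,1): Delta=-0.9344 Bond=46.5110
(3,2): Delta=0.0000 Bond=0.0000
(3,3): Delta=0.0000 Bond=0.0000
V0=2.4381

Risk-neutral probability p* = (R−d)/(u−d) = (1.1−0.66)/(1.34−0.66) = 0.6471.
Terminal payoffs: V(4,0)=39.6477, V(4,1)=25.9629, V(4,2)=0.0000, V(4,3)=0.0000, V(4,4)=0.0000
Node (3,0) S=20.1247: V=(p*·25.9629+(1−p*)·39.6477)/1.1=27.9935; Δ=(25.9629−39.6477)/(26.9671−13.2823)=-1.0000; B=V−Δ·S=48.1182
Node (3,1) S=40.8593: V=(p*·0.0000+(1−p*)·25.9629)/1.1=8.3303; Δ=(0.0000−25.9629)/(54.7514−26.9671)=-0.9344; B=V−Δ·S=46.5110
Node (3,2) S=82.9567: V=(p*·0.0000+(1−p*)·0.0000)/1.1=0.0000; Δ=(0.0000−0.0000)/(111.1620−54.7514)=0.0000; B=V−Δ·S=0.0000
Node (3,3) S=168.4273: V=(p*·0.0000+(1−p*)·0.0000)/1.1=0.0000; Δ=(0.0000−0.0000)/(225.6926−111.1620)=0.0000; B=V−Δ·S=0.0000
Node (2,0) S=30.4920: V=(p*·8.3303+(1−p*)·27.9935)/1.1=13.8821; Δ=(8.3303−27.9935)/(40.8593−20.1247)=-0.9483; B=V−Δ·S=42.7984
Node (2,1) S=61.9080: V=(p*·0.0000+(1−p*)·8.3303)/1.1=2.6728; Δ=(0.0000−8.3303)/(82.9567−40.8593)=-0.1979; B=V−Δ·S=14.9233
Node (2,2) S=125.6920: V=(p*·0.0000+(1−p*)·0.0000)/1.1=0.0000; Δ=(0.0000−0.0000)/(168.4273−82.9567)=0.0000; B=V−Δ·S=0.0000
Node (1,0) S=46.2000: V=(p*·2.6728+(1−p*)·13.8821)/1.1=6.0264; Δ=(2.6728−13.8821)/(61.9080−30.4920)=-0.3568; B=V−Δ·S=22.5105
Node (1,1) S=93.8000: V=(p*·0.0000+(1−p*)·2.6728)/1.1=0.8576; Δ=(0.0000−2.6728)/(125.6920−61.9080)=-0.0419; B=V−Δ·S=4.7882
Node (0,0) S=70.0000: V=(p*·0.8576+(1−p*)·6.0264)/1.1=2.4381; Δ=(0.8576−6.0264)/(93.8000−46.2000)=-0.1086; B=V−Δ·S=10.0392
Root portfolio cost Δ·70+B reproduces V0=2.4381.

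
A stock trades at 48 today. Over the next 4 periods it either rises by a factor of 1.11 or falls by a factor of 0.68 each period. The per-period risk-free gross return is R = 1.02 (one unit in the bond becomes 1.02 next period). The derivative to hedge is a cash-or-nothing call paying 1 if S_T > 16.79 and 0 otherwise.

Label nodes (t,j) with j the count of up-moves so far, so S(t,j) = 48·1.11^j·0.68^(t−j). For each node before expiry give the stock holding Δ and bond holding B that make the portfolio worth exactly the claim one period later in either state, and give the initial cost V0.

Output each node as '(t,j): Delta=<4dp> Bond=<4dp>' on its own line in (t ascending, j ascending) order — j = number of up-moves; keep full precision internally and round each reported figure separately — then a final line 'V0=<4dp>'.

Since d<R<u, set p* = (R−d)/(u−d) = 0.7907; price each node as the discounted p*-expectation of its children.
Terminal values V(4,·): V(4,0)=0.0000, V(4,1)=0.0000, V(4,2)=1.0000, V(4,3)=1.0000, V(4,4)=1.0000
(3,0): S=15.0927. Δ = (V_up−V_dn)/(S_up−S_dn) = (0.0000−0.0000)/(16.7529−10.2631) = 0.0000. V = [p*·0.0000 + (1−p*)·0.0000]/1.02 = 0.0000. B = V − Δ·S = 0.0000.
(3,1): S=24.6367. Δ = (V_up−V_dn)/(S_up−S_dn) = (1.0000−0.0000)/(27.3467−16.7529) = 0.0944. V = [p*·1.0000 + (1−p*)·0.0000]/1.02 = 0.7752. B = V − Δ·S = -1.5504.
(3,2): S=40.2157. Δ = (V_up−V_dn)/(S_up−S_dn) = (1.0000−1.0000)/(44.6395−27.3467) = 0.0000. V = [p*·1.0000 + (1−p*)·1.0000]/1.02 = 0.9804. B = V − Δ·S = 0.9804.
(3,3): S=65.6463. Δ = (V_up−V_dn)/(S_up−S_dn) = (1.0000−1.0000)/(72.8674−44.6395) = 0.0000. V = [p*·1.0000 + (1−p*)·1.0000]/1.02 = 0.9804. B = V − Δ·S = 0.9804.
(2,0): S=22.1952. Δ = (V_up−V_dn)/(S_up−S_dn) = (0.7752−0.0000)/(24.6367−15.0927) = 0.0812. V = [p*·0.7752 + (1−p*)·0.0000]/1.02 = 0.6009. B = V − Δ·S = -1.2019.
(2,1): S=36.2304. Δ = (V_up−V_dn)/(S_up−S_dn) = (0.9804−0.7752)/(40.2157−24.6367) = 0.0132. V = [p*·0.9804 + (1−p*)·0.7752]/1.02 = 0.9191. B = V − Δ·S = 0.4419.
(2,2): S=59.1408. Δ = (V_up−V_dn)/(S_up−S_dn) = (0.9804−0.9804)/(65.6463−40.2157) = 0.0000. V = [p*·0.9804 + (1−p*)·0.9804]/1.02 = 0.9612. B = V − Δ·S = 0.9612.
(1,0): S=32.6400. Δ = (V_up−V_dn)/(S_up−S_dn) = (0.9191−0.6009)/(36.2304−22.1952) = 0.0227. V = [p*·0.9191 + (1−p*)·0.6009]/1.02 = 0.8358. B = V − Δ·S = 0.0959.
(1,1): S=53.2800. Δ = (V_up−V_dn)/(S_up−S_dn) = (0.9612−0.9191)/(59.1408−36.2304) = 0.0018. V = [p*·0.9612 + (1−p*)·0.9191]/1.02 = 0.9337. B = V − Δ·S = 0.8358.
(0,0): S=48.0000. Δ = (V_up−V_dn)/(S_up−S_dn) = (0.9337−0.8358)/(53.2800−32.6400) = 0.0047. V = [p*·0.9337 + (1−p*)·0.8358]/1.02 = 0.8953. B = V − Δ·S = 0.6676.
Self-financing check: at every node Δ·S+B equals the discounted successor values.

(0,0): Delta=0.0047 Bond=0.6676
(1,0): Delta=0.0227 Bond=0.0959
(1,1): Delta=0.0018 Bond=0.8358
(2,0): Delta=0.0812 Bond=-1.2019
(2,1): Delta=0.0132 Bond=0.4419
(2,2): Delta=0.0000 Bond=0.9612
(3,0): Delta=0.0000 Bond=0.0000
(3,1): Delta=0.0944 Bond=-1.5504
(3,2): Delta=0.0000 Bond=0.9804
(3,3): Delta=0.0000 Bond=0.9804
V0=0.8953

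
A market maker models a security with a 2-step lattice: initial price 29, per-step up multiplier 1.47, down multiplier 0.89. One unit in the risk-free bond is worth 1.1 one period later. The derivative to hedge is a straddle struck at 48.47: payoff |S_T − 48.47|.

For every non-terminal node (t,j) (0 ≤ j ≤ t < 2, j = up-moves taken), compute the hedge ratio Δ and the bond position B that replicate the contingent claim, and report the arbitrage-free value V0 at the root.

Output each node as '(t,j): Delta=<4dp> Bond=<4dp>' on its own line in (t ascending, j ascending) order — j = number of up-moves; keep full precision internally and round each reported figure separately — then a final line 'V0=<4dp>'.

(0,0): Delta=-0.4444 Bond=27.0212
(1,0): Delta=-1.0000 Bond=44.0636
(1,1): Delta=0.1483 Bond=4.4570
V0=14.1339

No-arbitrage ⇒ martingale measure with p* = (R−d)/(u−d) = 0.3621.
Terminal payoffs: V(2,0)=25.4991, V(2,1)=10.5293, V(2,2)=14.1961
(1,0): S=25.8100. Δ = (V_up−V_dn)/(S_up−S_dn) = (10.5293−25.4991)/(37.9407−22.9709) = -1.0000. V = [p*·10.5293 + (1−p*)·25.4991]/1.1 = 18.2536. B = V − Δ·S = 44.0636.
(1,1): S=42.6300. Δ = (V_up−V_dn)/(S_up−S_dn) = (14.1961−10.5293)/(62.6661−37.9407) = 0.1483. V = [p*·14.1961 + (1−p*)·10.5293]/1.1 = 10.7790. B = V − Δ·S = 4.4570.
(0,0): S=29.0000. Δ = (V_up−V_dn)/(S_up−S_dn) = (10.7790−18.2536)/(42.6300−25.8100) = -0.4444. V = [p*·10.7790 + (1−p*)·18.2536]/1.1 = 14.1339. B = V − Δ·S = 27.0212.
Root portfolio cost Δ·29+B reproduces V0=14.1339.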